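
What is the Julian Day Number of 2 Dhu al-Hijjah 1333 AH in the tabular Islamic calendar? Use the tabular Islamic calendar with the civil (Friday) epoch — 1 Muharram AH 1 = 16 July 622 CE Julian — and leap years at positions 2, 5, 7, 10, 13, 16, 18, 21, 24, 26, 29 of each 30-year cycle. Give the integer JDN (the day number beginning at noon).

Equivalently 11 October 1915 (Gregorian).
JDN 2400001 is 17 November 1858 CE (Gregorian), MJD 0; the target day is +20781 days from there, so JDN = 2420782.

2420782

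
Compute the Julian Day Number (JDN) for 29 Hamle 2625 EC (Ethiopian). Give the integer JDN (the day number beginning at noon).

2682965

Equivalently 10 August 2633 (Gregorian).
JDN 2400001 is 17 November 1858 CE (Gregorian), MJD 0; the target day is +282964 days from there, so JDN = 2682965.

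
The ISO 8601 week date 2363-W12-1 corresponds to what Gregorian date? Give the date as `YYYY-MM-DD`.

ISO week 1 of 2363 is the week containing the first Thursday of 2363.
Week 12, day 1 (Monday) lands on 2363-03-18.

2363-03-18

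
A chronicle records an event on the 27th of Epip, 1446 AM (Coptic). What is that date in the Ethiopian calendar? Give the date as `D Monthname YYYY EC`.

27 Hamle 1722 EC

The source date corresponds to 1 August 1730 in the Gregorian calendar (JDN 2353142).
That day falls on 27 Hamle 1722 EC in the Ethiopian calendar.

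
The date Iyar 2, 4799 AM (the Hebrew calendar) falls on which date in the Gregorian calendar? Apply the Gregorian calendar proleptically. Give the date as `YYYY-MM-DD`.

1039-05-05

Both dates share Julian Day Number 2100671; in the Gregorian calendar that is 5 May 1039 CE.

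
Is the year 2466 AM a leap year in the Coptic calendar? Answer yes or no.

no

2466 mod 4 = 2; in the Coptic calendar a year is leap when year mod 4 = 3, so it is a common year.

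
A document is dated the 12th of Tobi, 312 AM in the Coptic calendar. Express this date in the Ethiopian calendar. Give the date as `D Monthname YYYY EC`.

Both dates share Julian Day Number 1938754; in the Ethiopian calendar that is 12 Tir 588 EC.

12 Tir 588 EC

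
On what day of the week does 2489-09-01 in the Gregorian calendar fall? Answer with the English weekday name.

Thursday

2630393 ≡ 3 (mod 7); counting from Monday = 0 gives Thursday.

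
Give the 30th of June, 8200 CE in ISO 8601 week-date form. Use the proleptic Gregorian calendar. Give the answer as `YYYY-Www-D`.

8200-W27-1

The weekday is Monday (ISO weekday 1).
That Monday belongs to ISO week 27 of ISO year 8200.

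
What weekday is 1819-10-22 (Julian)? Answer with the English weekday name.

Wednesday

In the Gregorian calendar this is 3 November 1819 (JDN 2385742).
2385742 ≡ 2 (mod 7); counting from Monday = 0 gives Wednesday.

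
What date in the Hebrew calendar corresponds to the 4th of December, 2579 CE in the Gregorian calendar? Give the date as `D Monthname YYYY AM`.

Julian Day Number of the source date = 2663358.
Converting JDN 2663358 to the Hebrew calendar gives 14 Kislev 6340 AM.

14 Kislev 6340 AM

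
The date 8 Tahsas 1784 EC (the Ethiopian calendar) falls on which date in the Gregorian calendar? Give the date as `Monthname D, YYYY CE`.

Julian Day Number of the source date = 2375559.
Converting JDN 2375559 to the Gregorian calendar gives 16 December 1791 CE.

December 16, 1791 CE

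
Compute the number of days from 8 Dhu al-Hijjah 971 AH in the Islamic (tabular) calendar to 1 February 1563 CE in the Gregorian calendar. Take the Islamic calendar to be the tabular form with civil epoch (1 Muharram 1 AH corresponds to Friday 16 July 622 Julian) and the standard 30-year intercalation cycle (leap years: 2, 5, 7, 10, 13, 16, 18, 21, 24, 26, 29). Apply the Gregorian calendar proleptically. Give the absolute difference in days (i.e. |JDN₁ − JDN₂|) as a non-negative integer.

First date → JDN 2292508; second date → JDN 2291965.
The interval is |2292508 − 2291965| = 543 days.

543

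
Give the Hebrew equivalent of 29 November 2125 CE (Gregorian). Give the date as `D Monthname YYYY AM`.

2 Kislev 5886 AM

Both dates share Julian Day Number 2497533; in the Hebrew calendar that is 2 Kislev 5886 AM.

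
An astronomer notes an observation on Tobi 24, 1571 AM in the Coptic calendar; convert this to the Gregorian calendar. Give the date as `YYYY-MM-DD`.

1855-01-31

Julian Day Number of the source date = 2398615.
Converting JDN 2398615 to the Gregorian calendar gives 31 January 1855 CE.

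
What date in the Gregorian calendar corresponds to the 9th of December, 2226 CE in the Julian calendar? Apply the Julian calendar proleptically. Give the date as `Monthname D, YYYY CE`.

The Julian–Gregorian offset here is 15 days (Julian trailing).
9 December 2226 Julian + 15 days → 24 December 2226 Gregorian.

December 24, 2226 CE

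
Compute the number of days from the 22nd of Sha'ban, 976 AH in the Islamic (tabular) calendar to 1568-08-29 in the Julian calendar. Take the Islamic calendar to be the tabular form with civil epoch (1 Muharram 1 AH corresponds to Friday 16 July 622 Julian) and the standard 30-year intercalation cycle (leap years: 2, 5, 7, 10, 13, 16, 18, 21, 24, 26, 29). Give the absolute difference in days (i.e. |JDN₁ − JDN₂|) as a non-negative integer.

164

JDN of the first date = 2294175.
JDN of the second date = 2294011.
|2294011 − 2294175| = 164.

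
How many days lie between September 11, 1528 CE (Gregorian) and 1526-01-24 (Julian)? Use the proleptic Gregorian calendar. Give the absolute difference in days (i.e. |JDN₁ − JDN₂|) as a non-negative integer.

951

First date → JDN 2279404; second date → JDN 2278453.
The interval is |2279404 − 2278453| = 951 days.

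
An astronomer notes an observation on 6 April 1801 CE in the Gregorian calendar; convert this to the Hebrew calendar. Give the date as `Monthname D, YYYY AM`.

Both dates share Julian Day Number 2378957; in the Hebrew calendar that is 23 Nisan 5561 AM.

Nisan 23, 5561 AM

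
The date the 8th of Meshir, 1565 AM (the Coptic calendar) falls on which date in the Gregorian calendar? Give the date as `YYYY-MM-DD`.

1849-02-14

Julian Day Number of the source date = 2396438.
Converting JDN 2396438 to the Gregorian calendar gives 14 February 1849 CE.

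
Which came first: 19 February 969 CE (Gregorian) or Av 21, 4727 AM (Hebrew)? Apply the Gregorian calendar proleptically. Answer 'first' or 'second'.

The two dates have Julian Day Numbers 2075030 and 2074465 respectively.
Since 2074465 < 2075030, the second date comes first.

second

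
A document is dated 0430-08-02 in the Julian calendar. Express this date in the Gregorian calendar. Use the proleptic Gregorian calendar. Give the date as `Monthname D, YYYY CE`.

August 3, 430 CE

For dates in this range the Gregorian date is 1 day ahead of the Julian.
2 August 430 Julian + 1 day → 3 August 430 Gregorian.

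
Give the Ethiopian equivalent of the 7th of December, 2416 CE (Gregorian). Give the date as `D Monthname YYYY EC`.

25 Hidar 2409 EC

Both dates share Julian Day Number 2603827; in the Ethiopian calendar that is 25 Hidar 2409 EC.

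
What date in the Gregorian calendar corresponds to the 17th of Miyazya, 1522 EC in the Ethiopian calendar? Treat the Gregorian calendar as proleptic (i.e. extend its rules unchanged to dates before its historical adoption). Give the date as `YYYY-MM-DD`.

Julian Day Number of the source date = 2279992.
Converting JDN 2279992 to the Gregorian calendar gives 22 April 1530 CE.

1530-04-22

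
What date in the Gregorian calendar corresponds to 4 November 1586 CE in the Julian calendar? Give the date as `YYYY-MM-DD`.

At this point the Julian calendar is 10 days behind the Gregorian.
4 November 1586 Julian + 10 days → 14 November 1586 Gregorian.

1586-11-14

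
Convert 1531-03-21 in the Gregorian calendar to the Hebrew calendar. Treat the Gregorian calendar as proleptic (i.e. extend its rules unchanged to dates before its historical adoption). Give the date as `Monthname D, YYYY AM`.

Adar 22, 5291 AM

Julian Day Number of the source date = 2280325.
Converting JDN 2280325 to the Hebrew calendar gives 22 Adar 5291 AM.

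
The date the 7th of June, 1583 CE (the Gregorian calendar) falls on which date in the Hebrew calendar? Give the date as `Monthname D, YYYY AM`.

Sivan 17, 5343 AM

Both dates share Julian Day Number 2299396; in the Hebrew calendar that is 17 Sivan 5343 AM.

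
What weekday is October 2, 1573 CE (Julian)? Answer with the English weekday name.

Friday

This is JDN 2295871 (12 October 1573 Gregorian).
2295871 ≡ 4 (mod 7); counting from Monday = 0 gives Friday.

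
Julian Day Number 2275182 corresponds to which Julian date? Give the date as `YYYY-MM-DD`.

The proleptic Gregorian equivalent of JDN 2275182 is 19 February 1517.
In the Julian calendar that day is 1517-02-09.

1517-02-09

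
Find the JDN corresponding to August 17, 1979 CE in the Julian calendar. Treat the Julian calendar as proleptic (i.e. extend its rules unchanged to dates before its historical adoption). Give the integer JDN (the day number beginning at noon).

In the Gregorian calendar the same day is 30 August 1979.
JDN 2451545 is 1 January 2000 CE (Gregorian); the target day is −7429 days from there, so JDN = 2444116.

2444116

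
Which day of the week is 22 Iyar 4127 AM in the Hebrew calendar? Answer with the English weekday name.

Tuesday

Equivalently 9 May 367 Gregorian, JDN 1855232.
JDN 1855232 mod 7 = 1, and JDN 0 was a Monday, so this is a Tuesday.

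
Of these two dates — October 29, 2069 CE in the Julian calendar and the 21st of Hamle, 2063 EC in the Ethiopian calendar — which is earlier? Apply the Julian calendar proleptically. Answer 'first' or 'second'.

first

The two dates have Julian Day Numbers 2477062 and 2477686 respectively.
Since 2477062 < 2477686, the first date comes first.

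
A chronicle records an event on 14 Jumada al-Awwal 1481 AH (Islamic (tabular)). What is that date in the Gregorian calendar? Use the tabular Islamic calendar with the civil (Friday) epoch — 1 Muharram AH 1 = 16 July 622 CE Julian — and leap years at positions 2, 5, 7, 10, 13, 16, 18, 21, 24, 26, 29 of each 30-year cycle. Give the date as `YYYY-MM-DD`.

Both dates share Julian Day Number 2473034; in the Gregorian calendar that is 1 November 2058 CE.

2058-11-01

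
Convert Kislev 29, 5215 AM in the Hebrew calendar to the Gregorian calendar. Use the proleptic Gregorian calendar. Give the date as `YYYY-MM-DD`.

Julian Day Number of the source date = 2252485.
Converting JDN 2252485 to the Gregorian calendar gives 29 December 1454 CE.

1454-12-29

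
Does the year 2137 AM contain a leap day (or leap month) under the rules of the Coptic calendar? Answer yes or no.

2137 mod 4 = 1; in the Coptic calendar a year is leap when year mod 4 = 3, so it is a common year.

no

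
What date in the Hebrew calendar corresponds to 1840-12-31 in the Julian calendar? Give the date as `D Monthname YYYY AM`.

The source date corresponds to 12 January 1841 in the Gregorian calendar (JDN 2393483).
That day falls on 19 Tevet 5601 AM in the Hebrew calendar.

19 Tevet 5601 AM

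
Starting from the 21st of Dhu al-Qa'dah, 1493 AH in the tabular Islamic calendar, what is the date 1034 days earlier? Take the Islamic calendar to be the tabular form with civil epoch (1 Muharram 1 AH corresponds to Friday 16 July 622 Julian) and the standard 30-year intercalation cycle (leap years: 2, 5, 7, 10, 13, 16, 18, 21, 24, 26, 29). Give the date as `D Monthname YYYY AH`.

20 Dhu al-Hijjah 1490 AH

Counting 1034 days back from JDN 2477470 reaches JDN 2476436, which is 20 Dhu al-Hijjah 1490 AH.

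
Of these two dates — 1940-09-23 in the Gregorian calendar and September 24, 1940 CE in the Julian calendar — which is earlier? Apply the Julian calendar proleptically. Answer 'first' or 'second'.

Converting both to JDN: 2429896 vs 2429910; the smaller is the first.

first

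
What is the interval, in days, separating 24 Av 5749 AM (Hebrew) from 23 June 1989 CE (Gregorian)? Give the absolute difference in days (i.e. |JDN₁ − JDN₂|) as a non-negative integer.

First date → JDN 2447764; second date → JDN 2447701.
The interval is |2447764 − 2447701| = 63 days.

63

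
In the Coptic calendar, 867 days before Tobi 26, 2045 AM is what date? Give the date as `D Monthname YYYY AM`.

JDN of Tobi 26, 2045 AM = 2571746.
2571746 − 867 = 2570879.
JDN 2570879 in the Coptic calendar is 10 Thout 2043 AM.

10 Thout 2043 AM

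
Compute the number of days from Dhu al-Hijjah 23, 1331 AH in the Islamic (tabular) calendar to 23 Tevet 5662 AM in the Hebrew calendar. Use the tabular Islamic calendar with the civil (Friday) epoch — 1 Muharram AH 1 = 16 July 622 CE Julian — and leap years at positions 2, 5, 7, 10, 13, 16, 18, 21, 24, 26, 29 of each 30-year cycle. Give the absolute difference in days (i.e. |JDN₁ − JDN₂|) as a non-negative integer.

First date → JDN 2420095; second date → JDN 2415752.
The interval is |2420095 − 2415752| = 4343 days.

4343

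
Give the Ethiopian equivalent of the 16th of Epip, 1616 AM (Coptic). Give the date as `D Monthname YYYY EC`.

Both dates share Julian Day Number 2415224; in the Ethiopian calendar that is 16 Hamle 1892 EC.

16 Hamle 1892 EC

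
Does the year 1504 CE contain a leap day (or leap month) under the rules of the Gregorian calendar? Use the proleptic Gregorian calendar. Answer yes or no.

1504 is divisible by 4 and not by 100, so it is a leap year.

yes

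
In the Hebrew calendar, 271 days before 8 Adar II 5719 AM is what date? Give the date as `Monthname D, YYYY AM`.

Tammuz 2, 5718 AM

Counting 271 days back from JDN 2436646 reaches JDN 2436375, which is Tammuz 2, 5718 AM.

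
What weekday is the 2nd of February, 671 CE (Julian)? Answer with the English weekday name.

Sunday

Equivalently 5 February 671 Gregorian, JDN 1966173.
JDN 1966173 mod 7 = 6, and JDN 0 was a Monday, so this is a Sunday.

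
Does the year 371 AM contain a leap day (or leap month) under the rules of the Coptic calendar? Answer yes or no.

yes

371 mod 4 = 3; in the Coptic calendar a year is leap when year mod 4 = 3, so it is a leap year.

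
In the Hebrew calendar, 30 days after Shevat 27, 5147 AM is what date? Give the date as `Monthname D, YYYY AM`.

JDN of Shevat 27, 5147 AM = 2227676.
2227676 + 30 = 2227706.
JDN 2227706 in the Hebrew calendar is Adar I 27, 5147 AM.

Adar I 27, 5147 AM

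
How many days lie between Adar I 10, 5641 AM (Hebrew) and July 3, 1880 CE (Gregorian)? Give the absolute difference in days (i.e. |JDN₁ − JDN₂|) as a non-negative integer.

JDN of the first date = 2408121.
JDN of the second date = 2407900.
|2407900 − 2408121| = 221.

221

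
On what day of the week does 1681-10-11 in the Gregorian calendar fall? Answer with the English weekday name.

JDN 2335317 mod 7 = 5, and JDN 0 was a Monday, so this is a Saturday.

Saturday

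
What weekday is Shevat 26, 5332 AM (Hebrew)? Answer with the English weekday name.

Sunday

In the proleptic Gregorian calendar this is 20 February 1572 (JDN 2295271).
JDN 2295271 mod 7 = 6, and JDN 0 was a Monday, so this is a Sunday.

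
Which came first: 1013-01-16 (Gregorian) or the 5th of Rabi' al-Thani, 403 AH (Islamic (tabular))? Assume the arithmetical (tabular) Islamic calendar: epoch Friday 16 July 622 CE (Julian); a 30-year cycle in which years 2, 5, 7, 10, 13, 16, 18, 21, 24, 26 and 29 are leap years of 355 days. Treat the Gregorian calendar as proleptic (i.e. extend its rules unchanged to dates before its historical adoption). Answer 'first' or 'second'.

second

The two dates have Julian Day Numbers 2091066 and 2090988 respectively.
Since 2090988 < 2091066, the second date comes first.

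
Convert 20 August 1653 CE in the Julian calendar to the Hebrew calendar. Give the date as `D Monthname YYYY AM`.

The source date corresponds to 30 August 1653 in the Gregorian calendar (JDN 2325048).
That day falls on 7 Elul 5413 AM in the Hebrew calendar.

7 Elul 5413 AM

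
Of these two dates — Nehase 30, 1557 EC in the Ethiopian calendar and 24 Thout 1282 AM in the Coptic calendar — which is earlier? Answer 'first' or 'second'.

first

Converting both to JDN: 2292909 vs 2292938; the smaller is the first.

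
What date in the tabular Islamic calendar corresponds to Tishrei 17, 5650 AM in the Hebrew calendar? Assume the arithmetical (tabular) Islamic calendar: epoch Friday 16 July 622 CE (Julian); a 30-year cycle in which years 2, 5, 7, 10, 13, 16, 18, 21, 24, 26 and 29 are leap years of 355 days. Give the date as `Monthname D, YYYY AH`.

Julian Day Number of the source date = 2411288.
Converting JDN 2411288 to the tabular Islamic calendar gives 16 Safar 1307 AH.

Safar 16, 1307 AH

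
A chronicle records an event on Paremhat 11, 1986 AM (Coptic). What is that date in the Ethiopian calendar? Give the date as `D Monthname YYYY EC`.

11 Megabit 2262 EC

Both dates share Julian Day Number 2550241; in the Ethiopian calendar that is 11 Megabit 2262 EC.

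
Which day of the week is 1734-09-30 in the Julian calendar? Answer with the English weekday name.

In the Gregorian calendar this is 11 October 1734 (JDN 2354674).
Since JDN mod 7 = 0 (0 = Monday), the day is Monday.

Monday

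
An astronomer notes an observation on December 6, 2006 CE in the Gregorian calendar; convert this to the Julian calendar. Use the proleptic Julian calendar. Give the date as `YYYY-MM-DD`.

2006-11-23

The Julian–Gregorian offset here is 13 days (Julian trailing).
6 December 2006 Gregorian − 13 days → 23 November 2006 Julian.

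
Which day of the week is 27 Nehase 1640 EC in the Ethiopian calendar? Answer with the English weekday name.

In the Gregorian calendar this is 30 August 1648 (JDN 2323222).
JDN 2323222 mod 7 = 6, and JDN 0 was a Monday, so this is a Sunday.

Sunday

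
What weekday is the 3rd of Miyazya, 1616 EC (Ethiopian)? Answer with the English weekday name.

This is JDN 2314312 (8 April 1624 Gregorian).
JDN 2314312 mod 7 = 0, and JDN 0 was a Monday, so this is a Monday.

Monday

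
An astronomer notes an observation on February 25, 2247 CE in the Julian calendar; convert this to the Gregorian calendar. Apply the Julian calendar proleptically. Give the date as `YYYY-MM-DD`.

For dates in this range the Gregorian date is 15 days ahead of the Julian.
25 February 2247 Julian + 15 days → 12 March 2247 Gregorian.

2247-03-12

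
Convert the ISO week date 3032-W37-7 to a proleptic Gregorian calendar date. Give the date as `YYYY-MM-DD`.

ISO week 1 of 3032 is the week containing the first Thursday of 3032.
Week 37, day 7 (Sunday) lands on 3032-09-16.

3032-09-16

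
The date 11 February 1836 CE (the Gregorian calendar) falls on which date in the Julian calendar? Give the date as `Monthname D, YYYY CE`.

January 30, 1836 CE

At this point the Julian calendar is 12 days behind the Gregorian.
11 February 1836 Gregorian − 12 days → 30 January 1836 Julian.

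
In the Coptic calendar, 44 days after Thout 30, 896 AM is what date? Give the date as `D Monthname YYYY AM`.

Counting 44 days forward from JDN 2151958 reaches JDN 2152002, which is 14 Hathor 896 AM.

14 Hathor 896 AM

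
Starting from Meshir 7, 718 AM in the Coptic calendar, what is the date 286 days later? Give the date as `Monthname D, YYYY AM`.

JDN of Meshir 7, 718 AM = 2087070.
2087070 + 286 = 2087356.
JDN 2087356 in the Coptic calendar is Hathor 18, 719 AM.

Hathor 18, 719 AM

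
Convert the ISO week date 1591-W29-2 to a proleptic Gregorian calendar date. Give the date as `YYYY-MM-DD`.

ISO week 1 of 1591 is the week containing the first Thursday of 1591.
Week 29, day 2 (Tuesday) lands on 1591-07-16.

1591-07-16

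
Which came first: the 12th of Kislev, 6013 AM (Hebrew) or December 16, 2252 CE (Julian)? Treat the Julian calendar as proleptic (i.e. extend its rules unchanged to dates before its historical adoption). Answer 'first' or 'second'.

Converting both to JDN: 2543934 vs 2543951; the smaller is the first.

first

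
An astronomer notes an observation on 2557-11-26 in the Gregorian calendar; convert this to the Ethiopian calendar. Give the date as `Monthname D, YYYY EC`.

Hidar 13, 2550 EC

Julian Day Number of the source date = 2655315.
Converting JDN 2655315 to the Ethiopian calendar gives 13 Hidar 2550 EC.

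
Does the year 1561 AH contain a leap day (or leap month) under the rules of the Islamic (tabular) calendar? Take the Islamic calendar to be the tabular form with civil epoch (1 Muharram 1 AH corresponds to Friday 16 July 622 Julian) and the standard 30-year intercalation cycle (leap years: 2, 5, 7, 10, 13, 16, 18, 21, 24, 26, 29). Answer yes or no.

Year 1561 AH is year 1 of its 30-year cycle; leap positions are 2, 5, 7, 10, 13, 16, 18, 21, 24, 26, 29, so it is a common year (354 days).

no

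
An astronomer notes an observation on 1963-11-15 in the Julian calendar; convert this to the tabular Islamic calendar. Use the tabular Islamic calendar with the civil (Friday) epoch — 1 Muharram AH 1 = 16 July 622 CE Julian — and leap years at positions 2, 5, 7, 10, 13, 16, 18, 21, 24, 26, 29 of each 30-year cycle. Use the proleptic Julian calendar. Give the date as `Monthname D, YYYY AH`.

Rajab 11, 1383 AH

The source date corresponds to 28 November 1963 in the Gregorian calendar (JDN 2438362).
That day falls on 11 Rajab 1383 AH in the tabular Islamic calendar.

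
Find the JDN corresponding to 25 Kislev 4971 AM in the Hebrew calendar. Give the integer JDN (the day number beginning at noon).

2163357

Equivalently 20 December 1210 (proleptic Gregorian).
JDN 2400001 is 17 November 1858 CE (Gregorian), MJD 0; the target day is −236644 days from there, so JDN = 2163357.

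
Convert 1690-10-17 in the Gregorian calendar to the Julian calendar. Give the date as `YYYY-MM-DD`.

1690-10-07

At this point the Julian calendar is 10 days behind the Gregorian.
17 October 1690 Gregorian − 10 days → 7 October 1690 Julian.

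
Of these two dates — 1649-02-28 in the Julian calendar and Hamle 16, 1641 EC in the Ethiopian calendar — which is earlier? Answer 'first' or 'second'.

first

First date → JDN 2323414; second date → JDN 2323546.
JDN 2323414 < JDN 2323546, so the first date is earlier.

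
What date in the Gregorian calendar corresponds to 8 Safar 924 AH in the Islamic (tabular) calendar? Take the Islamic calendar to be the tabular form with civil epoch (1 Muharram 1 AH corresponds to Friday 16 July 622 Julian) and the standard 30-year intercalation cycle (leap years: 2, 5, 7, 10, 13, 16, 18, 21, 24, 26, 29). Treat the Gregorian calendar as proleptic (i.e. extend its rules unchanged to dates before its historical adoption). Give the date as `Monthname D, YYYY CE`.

Both dates share Julian Day Number 2275557; in the Gregorian calendar that is 1 March 1518 CE.

March 1, 1518 CE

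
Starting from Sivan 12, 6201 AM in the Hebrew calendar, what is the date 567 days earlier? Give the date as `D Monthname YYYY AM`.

5 Kislev 6200 AM

JDN of Sivan 12, 6201 AM = 2612769.
2612769 − 567 = 2612202.
JDN 2612202 in the Hebrew calendar is 5 Kislev 6200 AM.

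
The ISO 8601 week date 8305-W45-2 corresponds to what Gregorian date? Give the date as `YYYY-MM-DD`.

8305-11-07

ISO week 1 of 8305 is the week containing the first Thursday of 8305.
Week 45, day 2 (Tuesday) lands on 8305-11-07.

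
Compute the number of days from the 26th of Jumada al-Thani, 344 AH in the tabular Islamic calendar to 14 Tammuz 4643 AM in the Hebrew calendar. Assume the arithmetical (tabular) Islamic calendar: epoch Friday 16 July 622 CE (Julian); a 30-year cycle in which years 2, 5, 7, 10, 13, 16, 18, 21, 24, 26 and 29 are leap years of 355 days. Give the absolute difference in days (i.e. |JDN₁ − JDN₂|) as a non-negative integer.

JDN of the first date = 2070161.
JDN of the second date = 2043748.
|2043748 − 2070161| = 26413.

26413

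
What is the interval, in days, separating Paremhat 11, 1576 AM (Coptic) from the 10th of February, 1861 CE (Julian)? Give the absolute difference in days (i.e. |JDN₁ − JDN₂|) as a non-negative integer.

First date → JDN 2400489; second date → JDN 2400829.
The interval is |2400489 − 2400829| = 340 days.

340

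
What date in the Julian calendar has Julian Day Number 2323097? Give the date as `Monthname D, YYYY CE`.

April 17, 1648 CE

The Gregorian equivalent of JDN 2323097 is 27 April 1648.
In the Julian calendar that day is April 17, 1648 CE.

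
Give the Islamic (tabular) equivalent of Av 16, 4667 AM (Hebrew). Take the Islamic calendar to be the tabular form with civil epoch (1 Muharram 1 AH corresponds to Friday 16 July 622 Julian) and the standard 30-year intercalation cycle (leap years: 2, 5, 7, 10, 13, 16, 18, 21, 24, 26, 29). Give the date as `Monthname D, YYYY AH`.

Julian Day Number of the source date = 2052548.
Converting JDN 2052548 to the tabular Islamic calendar gives 14 Shawwal 294 AH.

Shawwal 14, 294 AH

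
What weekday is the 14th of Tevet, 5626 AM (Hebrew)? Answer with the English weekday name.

Monday

In the Gregorian calendar this is 1 January 1866 (JDN 2402603).
JDN 2402603 mod 7 = 0, and JDN 0 was a Monday, so this is a Monday.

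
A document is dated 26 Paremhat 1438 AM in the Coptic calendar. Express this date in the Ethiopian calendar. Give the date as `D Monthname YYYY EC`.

26 Megabit 1714 EC

Both dates share Julian Day Number 2350099; in the Ethiopian calendar that is 26 Megabit 1714 EC.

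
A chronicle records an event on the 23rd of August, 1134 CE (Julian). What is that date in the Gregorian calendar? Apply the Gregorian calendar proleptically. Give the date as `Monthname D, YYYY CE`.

At this point the Julian calendar is 7 days behind the Gregorian.
23 August 1134 Julian + 7 days → 30 August 1134 Gregorian.

August 30, 1134 CE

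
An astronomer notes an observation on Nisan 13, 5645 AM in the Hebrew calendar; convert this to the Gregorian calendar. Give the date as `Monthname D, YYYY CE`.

Julian Day Number of the source date = 2409630.
Converting JDN 2409630 to the Gregorian calendar gives 29 March 1885 CE.

March 29, 1885 CE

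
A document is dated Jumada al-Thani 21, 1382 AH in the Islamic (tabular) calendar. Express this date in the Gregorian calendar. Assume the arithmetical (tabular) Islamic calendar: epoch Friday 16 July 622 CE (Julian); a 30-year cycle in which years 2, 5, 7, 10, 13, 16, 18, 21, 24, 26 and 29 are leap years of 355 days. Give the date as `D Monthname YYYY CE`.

Both dates share Julian Day Number 2437988; in the Gregorian calendar that is 19 November 1962 CE.

19 November 1962 CE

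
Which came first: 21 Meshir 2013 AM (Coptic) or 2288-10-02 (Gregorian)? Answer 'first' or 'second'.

Converting both to JDN: 2560083 vs 2557010; the smaller is the second.

second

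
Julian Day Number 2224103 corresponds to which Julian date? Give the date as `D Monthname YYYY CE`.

6 April 1377 CE

JDN 2224103 is 14 April 1377 in the proleptic Gregorian calendar.
In the Julian calendar that day is 6 April 1377 CE.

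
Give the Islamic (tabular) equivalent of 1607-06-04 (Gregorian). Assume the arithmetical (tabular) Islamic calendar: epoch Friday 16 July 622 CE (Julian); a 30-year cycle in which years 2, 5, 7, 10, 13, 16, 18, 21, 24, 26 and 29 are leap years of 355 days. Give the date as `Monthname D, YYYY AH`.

Both dates share Julian Day Number 2308159; in the tabular Islamic calendar that is 8 Safar 1016 AH.

Safar 8, 1016 AH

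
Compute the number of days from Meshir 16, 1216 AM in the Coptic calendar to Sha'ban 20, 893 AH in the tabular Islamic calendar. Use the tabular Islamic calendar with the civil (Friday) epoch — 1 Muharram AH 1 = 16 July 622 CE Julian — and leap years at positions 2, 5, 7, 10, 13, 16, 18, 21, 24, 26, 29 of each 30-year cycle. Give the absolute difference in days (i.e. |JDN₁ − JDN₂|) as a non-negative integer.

4213

JDN of the first date = 2268974.
JDN of the second date = 2264761.
|2264761 − 2268974| = 4213.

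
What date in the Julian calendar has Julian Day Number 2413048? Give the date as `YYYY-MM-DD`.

The Gregorian equivalent of JDN 2413048 is 7 August 1894.
In the Julian calendar that day is 1894-07-26.

1894-07-26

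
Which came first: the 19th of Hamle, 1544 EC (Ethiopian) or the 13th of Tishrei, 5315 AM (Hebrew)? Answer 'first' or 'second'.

first

The two dates have Julian Day Numbers 2288120 and 2288908 respectively.
Since 2288120 < 2288908, the first date comes first.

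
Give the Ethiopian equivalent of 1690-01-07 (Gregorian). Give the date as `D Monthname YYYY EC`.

Julian Day Number of the source date = 2338327.
Converting JDN 2338327 to the Ethiopian calendar gives 2 Tir 1682 EC.

2 Tir 1682 EC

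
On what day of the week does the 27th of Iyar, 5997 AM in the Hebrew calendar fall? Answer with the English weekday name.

Tuesday

Equivalently 23 May 2237 Gregorian, JDN 2538250.
2538250 ≡ 1 (mod 7); counting from Monday = 0 gives Tuesday.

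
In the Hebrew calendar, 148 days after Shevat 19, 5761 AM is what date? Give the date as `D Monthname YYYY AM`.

Counting 148 days forward from JDN 2451953 reaches JDN 2452101, which is 19 Tammuz 5761 AM.

19 Tammuz 5761 AM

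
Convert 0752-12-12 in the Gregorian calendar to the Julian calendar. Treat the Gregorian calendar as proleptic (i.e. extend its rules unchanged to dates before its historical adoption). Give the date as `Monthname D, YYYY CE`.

The Julian–Gregorian offset here is 4 days (Julian trailing).
12 December 752 Gregorian − 4 days → 8 December 752 Julian.

December 8, 752 CE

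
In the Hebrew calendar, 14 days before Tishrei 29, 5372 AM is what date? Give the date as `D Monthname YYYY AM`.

JDN of Tishrei 29, 5372 AM = 2309744.
2309744 − 14 = 2309730.
JDN 2309730 in the Hebrew calendar is 15 Tishrei 5372 AM.

15 Tishrei 5372 AM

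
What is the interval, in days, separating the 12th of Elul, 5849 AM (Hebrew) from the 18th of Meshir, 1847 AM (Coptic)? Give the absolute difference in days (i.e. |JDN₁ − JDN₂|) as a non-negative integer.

15166

First date → JDN 2484282; second date → JDN 2499448.
The interval is |2484282 − 2499448| = 15166 days.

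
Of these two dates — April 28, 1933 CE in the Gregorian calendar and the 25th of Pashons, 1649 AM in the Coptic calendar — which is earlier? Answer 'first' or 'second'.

First date → JDN 2427191; second date → JDN 2427226.
JDN 2427191 < JDN 2427226, so the first date is earlier.

first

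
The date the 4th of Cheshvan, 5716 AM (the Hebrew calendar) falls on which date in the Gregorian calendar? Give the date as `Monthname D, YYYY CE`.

Julian Day Number of the source date = 2435401.
Converting JDN 2435401 to the Gregorian calendar gives 20 October 1955 CE.

October 20, 1955 CE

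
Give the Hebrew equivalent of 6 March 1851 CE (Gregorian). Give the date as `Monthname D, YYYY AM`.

Both dates share Julian Day Number 2397188; in the Hebrew calendar that is 2 Adar II 5611 AM.

Adar II 2, 5611 AM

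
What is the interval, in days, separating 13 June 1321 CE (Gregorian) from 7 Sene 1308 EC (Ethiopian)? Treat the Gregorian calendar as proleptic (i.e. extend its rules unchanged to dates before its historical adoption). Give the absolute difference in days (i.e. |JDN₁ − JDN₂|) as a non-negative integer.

First date → JDN 2203709; second date → JDN 2201879.
The interval is |2203709 − 2201879| = 1830 days.

1830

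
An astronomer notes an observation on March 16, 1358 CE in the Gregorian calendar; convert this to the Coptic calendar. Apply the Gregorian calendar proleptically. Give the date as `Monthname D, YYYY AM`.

Julian Day Number of the source date = 2217134.
Converting JDN 2217134 to the Coptic calendar gives 12 Paremhat 1074 AM.

Paremhat 12, 1074 AM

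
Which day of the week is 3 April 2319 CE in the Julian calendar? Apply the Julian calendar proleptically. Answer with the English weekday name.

This is JDN 2568165 (19 April 2319 Gregorian).
2568165 ≡ 5 (mod 7); counting from Monday = 0 gives Saturday.

Saturday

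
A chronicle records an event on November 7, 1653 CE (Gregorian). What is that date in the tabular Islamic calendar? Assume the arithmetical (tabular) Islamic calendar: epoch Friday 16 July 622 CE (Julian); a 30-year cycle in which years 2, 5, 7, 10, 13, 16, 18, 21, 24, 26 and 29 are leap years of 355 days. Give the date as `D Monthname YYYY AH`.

16 Dhu al-Hijjah 1063 AH

Both dates share Julian Day Number 2325117; in the tabular Islamic calendar that is 16 Dhu al-Hijjah 1063 AH.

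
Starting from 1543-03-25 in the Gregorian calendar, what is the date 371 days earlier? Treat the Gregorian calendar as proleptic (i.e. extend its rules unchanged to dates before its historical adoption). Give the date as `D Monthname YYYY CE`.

The starting date is JDN 2284712; 2284712 − 371 = 2284341.
JDN 2284341 corresponds to 19 March 1542 CE.

19 March 1542 CE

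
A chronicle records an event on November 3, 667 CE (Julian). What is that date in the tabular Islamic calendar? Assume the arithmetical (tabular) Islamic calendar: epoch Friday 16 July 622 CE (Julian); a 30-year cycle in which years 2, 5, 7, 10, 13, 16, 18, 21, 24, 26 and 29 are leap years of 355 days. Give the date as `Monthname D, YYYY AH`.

The source date corresponds to 6 November 667 in the proleptic Gregorian calendar (JDN 1964986).
That day falls on 10 Ramadan 47 AH in the tabular Islamic calendar.

Ramadan 10, 47 AH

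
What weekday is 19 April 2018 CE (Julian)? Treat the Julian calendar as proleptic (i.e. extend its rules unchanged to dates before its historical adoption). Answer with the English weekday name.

Equivalently 2 May 2018 Gregorian, JDN 2458241.
2458241 ≡ 2 (mod 7); counting from Monday = 0 gives Wednesday.

Wednesday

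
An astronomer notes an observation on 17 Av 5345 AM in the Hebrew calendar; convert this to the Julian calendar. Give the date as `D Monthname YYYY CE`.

2 August 1585 CE

Julian Day Number of the source date = 2300193.
Converting JDN 2300193 to the Julian calendar gives 2 August 1585 CE.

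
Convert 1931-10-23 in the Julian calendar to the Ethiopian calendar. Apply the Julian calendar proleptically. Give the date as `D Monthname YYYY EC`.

Julian Day Number of the source date = 2426651.
Converting JDN 2426651 to the Ethiopian calendar gives 25 Tikimt 1924 EC.

25 Tikimt 1924 EC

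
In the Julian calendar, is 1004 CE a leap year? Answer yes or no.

1004 mod 4 = 0, so it is a leap year in the Julian calendar.

yes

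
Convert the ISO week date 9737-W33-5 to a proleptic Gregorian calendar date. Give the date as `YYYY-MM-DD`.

ISO week 1 of 9737 is the week containing the first Thursday of 9737.
Week 33, day 5 (Friday) lands on 9737-08-16.

9737-08-16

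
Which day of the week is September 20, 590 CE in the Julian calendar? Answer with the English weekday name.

Wednesday

Equivalently 22 September 590 Gregorian, JDN 1936818.
JDN 1936818 mod 7 = 2, and JDN 0 was a Monday, so this is a Wednesday.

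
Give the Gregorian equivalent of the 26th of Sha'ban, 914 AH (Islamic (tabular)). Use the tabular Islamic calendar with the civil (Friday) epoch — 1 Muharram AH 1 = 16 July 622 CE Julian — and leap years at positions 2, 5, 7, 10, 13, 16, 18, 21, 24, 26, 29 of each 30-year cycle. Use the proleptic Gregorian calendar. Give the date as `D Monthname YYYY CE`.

Julian Day Number of the source date = 2272209.
Converting JDN 2272209 to the Gregorian calendar gives 30 December 1508 CE.

30 December 1508 CE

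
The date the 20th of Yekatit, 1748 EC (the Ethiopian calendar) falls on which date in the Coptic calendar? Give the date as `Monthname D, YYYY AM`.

Meshir 20, 1472 AM

Both dates share Julian Day Number 2362482; in the Coptic calendar that is 20 Meshir 1472 AM.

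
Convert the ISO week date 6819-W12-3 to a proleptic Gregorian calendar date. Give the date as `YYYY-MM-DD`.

6819-03-20

ISO week 1 of 6819 is the week containing the first Thursday of 6819.
Week 12, day 3 (Wednesday) lands on 6819-03-20.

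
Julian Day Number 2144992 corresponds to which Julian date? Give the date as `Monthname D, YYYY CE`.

JDN 2144992 is 8 September 1160 in the proleptic Gregorian calendar.
In the Julian calendar that day is September 1, 1160 CE.

September 1, 1160 CE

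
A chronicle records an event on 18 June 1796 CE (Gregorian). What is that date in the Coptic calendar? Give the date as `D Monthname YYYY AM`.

Both dates share Julian Day Number 2377205; in the Coptic calendar that is 13 Paoni 1512 AM.

13 Paoni 1512 AM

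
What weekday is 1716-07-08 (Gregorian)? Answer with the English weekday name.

Since JDN mod 7 = 2 (0 = Monday), the day is Wednesday.

Wednesday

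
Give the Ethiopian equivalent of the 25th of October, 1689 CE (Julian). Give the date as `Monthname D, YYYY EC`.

Tikimt 28, 1682 EC

Julian Day Number of the source date = 2338263.
Converting JDN 2338263 to the Ethiopian calendar gives 28 Tikimt 1682 EC.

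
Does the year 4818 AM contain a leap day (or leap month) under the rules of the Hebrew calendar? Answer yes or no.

Hebrew year 4818 is year 11 of its 19-year Metonic cycle; leap years are at positions 3, 6, 8, 11, 14, 17, 19, so it is a leap year (13 months).

yes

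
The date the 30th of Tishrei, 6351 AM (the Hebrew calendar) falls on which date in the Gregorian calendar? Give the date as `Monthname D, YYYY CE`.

October 19, 2590 CE

Both dates share Julian Day Number 2667330; in the Gregorian calendar that is 19 October 2590 CE.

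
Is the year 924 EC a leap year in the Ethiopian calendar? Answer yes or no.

924 mod 4 = 0; in the Ethiopian calendar a year is leap when year mod 4 = 3, so it is a common year.

no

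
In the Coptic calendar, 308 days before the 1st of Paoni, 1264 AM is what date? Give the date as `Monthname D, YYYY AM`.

The starting date is JDN 2286611; 2286611 − 308 = 2286303.
JDN 2286303 corresponds to Epip 29, 1263 AM.

Epip 29, 1263 AM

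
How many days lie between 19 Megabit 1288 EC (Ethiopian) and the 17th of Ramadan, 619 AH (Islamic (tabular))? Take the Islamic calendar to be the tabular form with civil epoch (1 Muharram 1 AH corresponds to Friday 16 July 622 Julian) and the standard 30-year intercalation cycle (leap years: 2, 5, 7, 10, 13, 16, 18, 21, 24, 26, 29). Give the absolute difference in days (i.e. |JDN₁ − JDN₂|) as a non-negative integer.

26805

First date → JDN 2194496; second date → JDN 2167691.
The interval is |2194496 − 2167691| = 26805 days.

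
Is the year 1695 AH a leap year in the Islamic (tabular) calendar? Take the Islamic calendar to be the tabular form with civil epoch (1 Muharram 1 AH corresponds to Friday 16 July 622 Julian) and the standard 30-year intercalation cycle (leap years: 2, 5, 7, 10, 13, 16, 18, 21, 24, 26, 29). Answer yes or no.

no

Year 1695 AH is year 15 of its 30-year cycle; leap positions are 2, 5, 7, 10, 13, 16, 18, 21, 24, 26, 29, so it is a common year (354 days).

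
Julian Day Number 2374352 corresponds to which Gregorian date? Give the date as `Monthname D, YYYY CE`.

JDN 2451545 is 1 Jan 2000; 2374352 is −77193 days from there.

August 26, 1788 CE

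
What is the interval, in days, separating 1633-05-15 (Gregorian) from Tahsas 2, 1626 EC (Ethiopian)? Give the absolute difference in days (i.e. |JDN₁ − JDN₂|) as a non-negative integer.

207

First date → JDN 2317636; second date → JDN 2317843.
The interval is |2317636 − 2317843| = 207 days.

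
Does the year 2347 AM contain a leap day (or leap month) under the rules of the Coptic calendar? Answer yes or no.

yes

2347 mod 4 = 3; in the Coptic calendar a year is leap when year mod 4 = 3, so it is a leap year.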